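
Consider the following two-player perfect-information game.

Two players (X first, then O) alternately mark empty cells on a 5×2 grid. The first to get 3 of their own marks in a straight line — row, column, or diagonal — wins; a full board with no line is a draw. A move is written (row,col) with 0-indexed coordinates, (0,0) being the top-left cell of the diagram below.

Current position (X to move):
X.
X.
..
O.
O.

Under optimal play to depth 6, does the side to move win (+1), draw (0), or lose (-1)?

p1 X@[X./X./../O./O.]: (0,1)[XX/X./../O./O.]-1 (1,1)[X./XX/../O./O.]-1 (2,0)[X./X./X./O./O.]+1* (2,1)[X./X./.X/O./O.]-1 (3,1)[X./X./../OX/O.]-1 (4,1)[X./X./../O./OX]-1
p2 O@[X./X./X./O./O.] terminal -1; root [X./X./../O./O.] d6

value(X./X./../O./O., X) = +1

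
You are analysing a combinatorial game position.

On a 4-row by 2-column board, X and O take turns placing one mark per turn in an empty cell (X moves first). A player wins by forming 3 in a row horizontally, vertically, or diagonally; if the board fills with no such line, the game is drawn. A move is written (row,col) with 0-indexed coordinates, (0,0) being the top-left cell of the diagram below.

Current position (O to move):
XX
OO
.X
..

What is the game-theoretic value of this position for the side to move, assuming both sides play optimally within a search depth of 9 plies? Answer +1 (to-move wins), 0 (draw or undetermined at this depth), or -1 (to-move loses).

value(XX/OO/.X/.., O) = 0

ply 1, O at XX/OO/.X/.. | (2,0)=+0→XX/OO/OX/..*; (3,0)=+0→XX/OO/.X/O.; (3,1)=+0→XX/OO/.X/.O
ply 2, X at XX/OO/OX/.. | (3,0)=+0→XX/OO/OX/X.*; (3,1)=-1→XX/OO/OX/.X
ply 3, O at XX/OO/OX/X. | (3,1)=+0→XX/OO/OX/XO*
ply 4: XX/OO/OX/XO is terminal +0 (X); from XX/OO/.X/.. depth 9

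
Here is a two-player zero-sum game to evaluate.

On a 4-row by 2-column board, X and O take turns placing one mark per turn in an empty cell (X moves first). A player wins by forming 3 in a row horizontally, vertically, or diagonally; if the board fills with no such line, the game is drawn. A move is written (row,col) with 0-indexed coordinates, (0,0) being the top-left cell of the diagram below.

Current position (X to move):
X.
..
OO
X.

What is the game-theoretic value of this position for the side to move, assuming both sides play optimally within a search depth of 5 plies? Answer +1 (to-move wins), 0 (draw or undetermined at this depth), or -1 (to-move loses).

ply 1, X at X./../OO/X. | (0,1)=+0→XX/../OO/X.*; (1,0)=-1→X./X./OO/X.; (1,1)=+0→X./.X/OO/X.; (3,1)=+0→X./../OO/XX
ply 2, O at XX/../OO/X. | (1,0)=+0→XX/O./OO/X.*; (1,1)=+0→XX/.O/OO/X.; (3,1)=+0→XX/../OO/XO
ply 3, X at XX/O./OO/X. | (1,1)=+0→XX/OX/OO/X.*; (3,1)=+0→XX/O./OO/XX
ply 4, O at XX/OX/OO/X. | (3,1)=+0→XX/OX/OO/XO*
ply 5: XX/OX/OO/XO is terminal +0 (X); from X./../OO/X. depth 5

value(X./../OO/X., X) = 0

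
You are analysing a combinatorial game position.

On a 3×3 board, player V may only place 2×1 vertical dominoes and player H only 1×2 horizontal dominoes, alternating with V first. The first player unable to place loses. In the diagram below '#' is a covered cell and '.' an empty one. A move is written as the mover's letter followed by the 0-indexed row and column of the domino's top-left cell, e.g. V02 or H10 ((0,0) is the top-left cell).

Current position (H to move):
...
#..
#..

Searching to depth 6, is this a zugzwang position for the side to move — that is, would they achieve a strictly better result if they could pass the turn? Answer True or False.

p1 H@[.../#../#..]: H00[##./#../#..]-1 H01[.##/#../#..]-1 H11[.../###/#..]+1* H21[.../#../###]-1
p2 V@[.../###/#..] terminal -1; root [.../#../#..] d6
pass branch (V moves first from the same position):
  | p1 V@[.../#../#..]: V01[.#./##./#..]+1* V02[..#/#.#/#..]+1 V11[.../##./##.]+1 V12[.../#.#/#.#]+1
  | p2 H@[.#./##./#..]: H21[.#./##./###]-1*
  | p3 V@[.#./##./###]: V02[.##/###/###]+1*
  | p4 H@[.##/###/###] terminal -1; root [.../#../#..] d6
H moving scores +1; H passing scores -1

zugzwang(.../#../#.., H) = False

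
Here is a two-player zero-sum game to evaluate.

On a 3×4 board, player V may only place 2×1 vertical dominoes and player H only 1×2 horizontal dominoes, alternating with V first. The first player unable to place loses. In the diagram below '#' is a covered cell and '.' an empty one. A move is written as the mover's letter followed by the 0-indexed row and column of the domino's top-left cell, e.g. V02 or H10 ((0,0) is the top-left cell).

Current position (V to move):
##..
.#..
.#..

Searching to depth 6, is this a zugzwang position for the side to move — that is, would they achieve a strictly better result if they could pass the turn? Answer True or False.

zugzwang(##../.#../.#.., V) = False

p1 V@[##../.#../.#..]: V02[###./.##./.#..]+1* V03[##.#/.#.#/.#..]+1 V10[##../##../##..]-1 V12[##../.##./.##.]+1 V13[##../.#.#/.#.#]+1
p2 H@[###./.##./.#..]: H22[###./.##./.###]-1*
p3 V@[###./.##./.###]: V03[####/.###/.###]+1* V10[###./###./####]+1
p4 H@[####/.###/.###] terminal -1; root [##../.#../.#..] d6
if V skipped the turn, H would face:
~ p1 H@[##../.#../.#..]: H02[####/.#../.#..]-1 H12[##../.###/.#..]+1* H22[##../.#../.###]-1
~ p2 V@[##../.###/.#..]: V10[##../####/##..]-1*
~ p3 H@[##../####/##..]: H02[####/####/##..]+1* H22[##../####/####]+1
~ p4 V@[####/####/##..] terminal -1; root [##../.#../.#..] d6
compare (V): move=+1 vs pass=-1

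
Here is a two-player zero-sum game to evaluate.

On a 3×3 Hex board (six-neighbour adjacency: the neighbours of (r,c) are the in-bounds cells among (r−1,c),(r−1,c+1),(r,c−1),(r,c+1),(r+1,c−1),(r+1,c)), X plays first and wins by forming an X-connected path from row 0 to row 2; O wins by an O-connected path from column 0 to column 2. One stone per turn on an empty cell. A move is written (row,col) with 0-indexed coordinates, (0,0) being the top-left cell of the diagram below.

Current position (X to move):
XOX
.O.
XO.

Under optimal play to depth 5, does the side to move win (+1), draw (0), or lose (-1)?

ply 1, X at XOX/.O./XO. | (1,0)=+1→XOX/XO./XO.*; (1,2)=+1→XOX/.OX/XO.; (2,2)=+1→XOX/.O./XOX
ply 2: XOX/XO./XO. is terminal -1 (O); from XOX/.O./XO. depth 5

value(XOX/.O./XO., X) = +1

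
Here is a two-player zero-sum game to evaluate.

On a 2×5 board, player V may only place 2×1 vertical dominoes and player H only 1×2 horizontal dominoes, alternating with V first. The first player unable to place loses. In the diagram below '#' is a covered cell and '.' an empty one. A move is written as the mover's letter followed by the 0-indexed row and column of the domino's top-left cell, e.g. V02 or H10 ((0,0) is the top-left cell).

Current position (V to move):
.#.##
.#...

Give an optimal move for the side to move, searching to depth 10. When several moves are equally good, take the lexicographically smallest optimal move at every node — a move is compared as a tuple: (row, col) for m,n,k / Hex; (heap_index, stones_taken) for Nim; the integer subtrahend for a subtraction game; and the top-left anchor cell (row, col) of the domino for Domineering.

V's best at [.#.##/.#...]: V02

[.#.##/.#...] V move#1: V00:-1/##.##/##..., V02:+1/.####/.##..*
[.####/.##..] H move#2: H13:-1/.####/.####*
[.####/.####] V move#3: V00:+1/#####/#####*
[#####/#####] end (terminal -1, H#4); searched .#.##/.#... to 10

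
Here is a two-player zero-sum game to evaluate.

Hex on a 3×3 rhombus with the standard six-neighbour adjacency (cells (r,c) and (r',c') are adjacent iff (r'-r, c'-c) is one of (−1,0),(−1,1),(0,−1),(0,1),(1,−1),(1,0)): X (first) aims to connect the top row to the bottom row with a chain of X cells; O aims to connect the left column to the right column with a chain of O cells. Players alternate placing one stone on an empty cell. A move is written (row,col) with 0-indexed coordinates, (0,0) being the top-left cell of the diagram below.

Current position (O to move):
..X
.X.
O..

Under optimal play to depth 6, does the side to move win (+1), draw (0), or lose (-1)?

value(..X/.X./O.., O) = +1

ply 1, O at ..X/.X./O.. | (0,0)=-1→O.X/.X./O..; (0,1)=-1→.OX/.X./O..; (1,0)=-1→..X/OX./O..; (1,2)=-1→..X/.XO/O..; (2,1)=+1→..X/.X./OO.*; (2,2)=-1→..X/.X./O.O
ply 2, X at ..X/.X./OO. | (0,0)=-1→X.X/.X./OO.*; (0,1)=-1→.XX/.X./OO.; (1,0)=-1→..X/XX./OO.; (1,2)=-1→..X/.XX/OO.; (2,2)=-1→..X/.X./OOX
ply 3, O at X.X/.X./OO. | (0,1)=+1→XOX/.X./OO.*; (1,0)=+1→X.X/OX./OO.; (1,2)=+1→X.X/.XO/OO.; (2,2)=+1→X.X/.X./OOO
ply 4, X at XOX/.X./OO. | (1,0)=-1→XOX/XX./OO.*; (1,2)=-1→XOX/.XX/OO.; (2,2)=-1→XOX/.X./OOX
ply 5, O at XOX/XX./OO. | (1,2)=+1→XOX/XXO/OO.*; (2,2)=+1→XOX/XX./OOO
ply 6: XOX/XXO/OO. is terminal -1 (X); from ..X/.X./O.. depth 6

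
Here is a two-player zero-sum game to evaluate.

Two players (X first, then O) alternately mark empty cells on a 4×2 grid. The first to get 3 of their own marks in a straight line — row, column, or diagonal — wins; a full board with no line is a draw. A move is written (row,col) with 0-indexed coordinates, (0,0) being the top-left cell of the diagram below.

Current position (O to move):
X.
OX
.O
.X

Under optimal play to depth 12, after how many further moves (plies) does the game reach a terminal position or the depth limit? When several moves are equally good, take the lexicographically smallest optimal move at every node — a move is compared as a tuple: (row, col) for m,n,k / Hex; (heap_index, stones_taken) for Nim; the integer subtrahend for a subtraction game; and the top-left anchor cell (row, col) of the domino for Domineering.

[X./OX/.O/.X] O move#1: (0,1):+0/XO/OX/.O/.X*, (2,0):+0/X./OX/OO/.X, (3,0):+0/X./OX/.O/OX
[XO/OX/.O/.X] X move#2: (2,0):+0/XO/OX/XO/.X*, (3,0):+0/XO/OX/.O/XX
[XO/OX/XO/.X] O move#3: (3,0):+0/XO/OX/XO/OX*
[XO/OX/XO/OX] end (terminal +0, X#4); searched X./OX/.O/.X to 12

PV length from [X./OX/.O/.X]: 3 plies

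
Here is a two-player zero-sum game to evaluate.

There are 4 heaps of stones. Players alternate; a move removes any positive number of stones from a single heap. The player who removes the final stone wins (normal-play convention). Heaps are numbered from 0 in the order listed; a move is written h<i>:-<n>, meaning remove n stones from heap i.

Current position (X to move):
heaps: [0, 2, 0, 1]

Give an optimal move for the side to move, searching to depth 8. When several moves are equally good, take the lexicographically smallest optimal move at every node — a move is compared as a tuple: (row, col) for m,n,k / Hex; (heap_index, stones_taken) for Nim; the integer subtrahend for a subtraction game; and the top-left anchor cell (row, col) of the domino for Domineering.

X's best at [(0,2,0,1)]: h1:-1

ply 1, X at (0,2,0,1) | h1:-1=+1→(0,1,0,1)*; h1:-2=-1→(0,0,0,1); h3:-1=-1→(0,2,0,0)
ply 2, O at (0,1,0,1) | h1:-1=-1→(0,0,0,1)*; h3:-1=-1→(0,1,0,0)
ply 3, X at (0,0,0,1) | h3:-1=+1→(0,0,0,0)*
ply 4: (0,0,0,0) is terminal -1 (O); from (0,2,0,1) depth 8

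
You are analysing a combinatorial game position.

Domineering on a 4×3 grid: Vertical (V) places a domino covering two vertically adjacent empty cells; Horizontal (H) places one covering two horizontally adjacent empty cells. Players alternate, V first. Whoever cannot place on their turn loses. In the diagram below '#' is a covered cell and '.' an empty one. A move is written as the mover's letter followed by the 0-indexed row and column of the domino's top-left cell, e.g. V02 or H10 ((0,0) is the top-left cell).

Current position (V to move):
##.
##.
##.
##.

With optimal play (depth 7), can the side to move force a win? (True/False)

V winning at [##./##./##./##.]: True

[##./##./##./##.] V move#1: V02:+1/###/###/##./##.*, V12:+1/##./###/###/##., V22:+1/##./##./###/###
[###/###/##./##.] end (terminal -1, H#2); searched ##./##./##./##. to 7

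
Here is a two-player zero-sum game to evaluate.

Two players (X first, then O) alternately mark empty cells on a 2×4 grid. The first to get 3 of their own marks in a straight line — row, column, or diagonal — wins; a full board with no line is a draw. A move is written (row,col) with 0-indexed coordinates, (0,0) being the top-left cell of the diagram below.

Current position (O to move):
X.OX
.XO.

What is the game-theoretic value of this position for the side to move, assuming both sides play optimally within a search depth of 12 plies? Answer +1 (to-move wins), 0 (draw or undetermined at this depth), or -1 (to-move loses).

p1 O@[X.OX/.XO.]: (0,1)[XOOX/.XO.]+0* (1,0)[X.OX/OXO.]+0 (1,3)[X.OX/.XOO]+0
p2 X@[XOOX/.XO.]: (1,0)[XOOX/XXO.]+0* (1,3)[XOOX/.XOX]+0
p3 O@[XOOX/XXO.]: (1,3)[XOOX/XXOO]+0*
p4 X@[XOOX/XXOO] terminal +0; root [X.OX/.XO.] d12

value(X.OX/.XO., O) = 0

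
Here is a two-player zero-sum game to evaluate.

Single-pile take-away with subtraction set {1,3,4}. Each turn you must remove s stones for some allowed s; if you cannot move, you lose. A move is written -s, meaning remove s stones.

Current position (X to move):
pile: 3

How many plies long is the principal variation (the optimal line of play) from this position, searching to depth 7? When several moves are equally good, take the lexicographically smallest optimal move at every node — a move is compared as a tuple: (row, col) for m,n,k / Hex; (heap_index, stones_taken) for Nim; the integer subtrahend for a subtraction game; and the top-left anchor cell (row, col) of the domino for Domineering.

ply 1, X at 3 | -1=+1→2*; -3=+1→0
ply 2, O at 2 | -1=-1→1*
ply 3, X at 1 | -1=+1→0*
ply 4: 0 is terminal -1 (O); from 3 depth 7

PV length from [3]: 3 plies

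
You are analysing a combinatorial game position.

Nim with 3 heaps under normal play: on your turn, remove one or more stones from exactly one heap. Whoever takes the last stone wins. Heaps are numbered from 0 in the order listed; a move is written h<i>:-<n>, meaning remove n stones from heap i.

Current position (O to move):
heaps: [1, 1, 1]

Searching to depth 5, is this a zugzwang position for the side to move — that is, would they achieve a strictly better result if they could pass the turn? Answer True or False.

zugzwang((1,1,1), O) = False

ply 1, O at (1,1,1) | h0:-1=+1→(0,1,1)*; h1:-1=+1→(1,0,1); h2:-1=+1→(1,1,0)
ply 2, X at (0,1,1) | h1:-1=-1→(0,0,1)*; h2:-1=-1→(0,1,0)
ply 3, O at (0,0,1) | h2:-1=+1→(0,0,0)*
ply 4: (0,0,0) is terminal -1 (X); from (1,1,1) depth 5
pass branch (X moves first from the same position):
  | ply 1, X at (1,1,1) | h0:-1=+1→(0,1,1)*; h1:-1=+1→(1,0,1); h2:-1=+1→(1,1,0)
  | ply 2, O at (0,1,1) | h1:-1=-1→(0,0,1)*; h2:-1=-1→(0,1,0)
  | ply 3, X at (0,0,1) | h2:-1=+1→(0,0,0)*
  | ply 4: (0,0,0) is terminal -1 (O); from (1,1,1) depth 5
O moving scores +1; O passing scores -1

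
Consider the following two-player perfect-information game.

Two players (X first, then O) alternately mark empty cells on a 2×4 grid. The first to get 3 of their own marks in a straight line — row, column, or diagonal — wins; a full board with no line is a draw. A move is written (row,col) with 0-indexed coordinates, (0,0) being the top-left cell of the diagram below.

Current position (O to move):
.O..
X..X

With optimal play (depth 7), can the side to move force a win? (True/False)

[.O../X..X] O move#1: (0,0):+0/OO../X..X, (0,2):+1/.OO./X..X*, (0,3):+0/.O.O/X..X, (1,1):+0/.O../XO.X, (1,2):+0/.O../X.OX
[.OO./X..X] X move#2: (0,0):-1/XOO./X..X*, (0,3):-1/.OOX/X..X, (1,1):-1/.OO./XX.X, (1,2):-1/.OO./X.XX
[XOO./X..X] O move#3: (0,3):+1/XOOO/X..X*, (1,1):+0/XOO./XO.X, (1,2):+0/XOO./X.OX
[XOOO/X..X] end (terminal -1, X#4); searched .O../X..X to 7

O winning at [.O../X..X]: True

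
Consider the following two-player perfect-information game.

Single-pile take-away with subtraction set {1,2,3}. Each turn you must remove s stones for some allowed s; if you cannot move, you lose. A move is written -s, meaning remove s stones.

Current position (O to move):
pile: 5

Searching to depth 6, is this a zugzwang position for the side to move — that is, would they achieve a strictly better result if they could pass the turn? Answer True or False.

zugzwang(5, O) = False

p1 O@[5]: -1[4]+1* -2[3]-1 -3[2]-1
p2 X@[4]: -1[3]-1* -2[2]-1 -3[1]-1
p3 O@[3]: -1[2]-1 -2[1]-1 -3[0]+1*
p4 X@[0] terminal -1; root [5] d6
suppose O passes — search the same position with X to move:
pass> p1 X@[5]: -1[4]+1* -2[3]-1 -3[2]-1
pass> p2 O@[4]: -1[3]-1* -2[2]-1 -3[1]-1
pass> p3 X@[3]: -1[2]-1 -2[1]-1 -3[0]+1*
pass> p4 O@[0] terminal -1; root [5] d6
for O: play +1, pass -1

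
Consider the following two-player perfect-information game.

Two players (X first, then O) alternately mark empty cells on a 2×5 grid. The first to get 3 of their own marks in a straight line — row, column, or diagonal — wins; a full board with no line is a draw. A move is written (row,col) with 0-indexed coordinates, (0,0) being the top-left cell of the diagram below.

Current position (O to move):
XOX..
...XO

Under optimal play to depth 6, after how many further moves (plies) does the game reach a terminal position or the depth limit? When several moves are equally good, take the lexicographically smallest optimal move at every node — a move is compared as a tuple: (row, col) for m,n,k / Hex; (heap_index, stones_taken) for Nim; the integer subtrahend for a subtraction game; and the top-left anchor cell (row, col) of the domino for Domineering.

PV length from [XOX../...XO]: 5 plies

[XOX../...XO] O move#1: (0,3):+0/XOXO./...XO*, (0,4):+0/XOX.O/...XO, (1,0):+0/XOX../O..XO, (1,1):+0/XOX../.O.XO, (1,2):+0/XOX../..OXO
[XOXO./...XO] X move#2: (0,4):+0/XOXOX/...XO*, (1,0):+0/XOXO./X..XO, (1,1):+0/XOXO./.X.XO, (1,2):+0/XOXO./..XXO
[XOXOX/...XO] O move#3: (1,0):+0/XOXOX/O..XO*, (1,1):+0/XOXOX/.O.XO, (1,2):+0/XOXOX/..OXO
[XOXOX/O..XO] X move#4: (1,1):+0/XOXOX/OX.XO*, (1,2):+0/XOXOX/O.XXO
[XOXOX/OX.XO] O move#5: (1,2):+0/XOXOX/OXOXO*
[XOXOX/OXOXO] end (terminal +0, X#6); searched XOX../...XO to 6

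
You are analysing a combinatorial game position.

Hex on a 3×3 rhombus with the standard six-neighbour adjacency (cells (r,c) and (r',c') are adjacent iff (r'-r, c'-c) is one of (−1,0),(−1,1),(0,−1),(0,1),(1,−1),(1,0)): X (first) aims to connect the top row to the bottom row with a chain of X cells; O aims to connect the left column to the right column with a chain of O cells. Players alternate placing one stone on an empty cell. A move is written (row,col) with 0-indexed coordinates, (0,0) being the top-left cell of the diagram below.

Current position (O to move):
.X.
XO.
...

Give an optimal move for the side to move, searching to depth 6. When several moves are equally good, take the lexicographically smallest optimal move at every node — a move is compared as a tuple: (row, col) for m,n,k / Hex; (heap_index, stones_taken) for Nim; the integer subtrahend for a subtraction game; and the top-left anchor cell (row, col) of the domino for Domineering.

ply 1, O at .X./XO./... | (0,0)=-1→OX./XO./...; (0,2)=-1→.XO/XO./...; (1,2)=-1→.X./XOO/...; (2,0)=+1→.X./XO./O..*; (2,1)=-1→.X./XO./.O.; (2,2)=-1→.X./XO./..O
ply 2, X at .X./XO./O.. | (0,0)=-1→XX./XO./O..*; (0,2)=-1→.XX/XO./O..; (1,2)=-1→.X./XOX/O..; (2,1)=-1→.X./XO./OX.; (2,2)=-1→.X./XO./O.X
ply 3, O at XX./XO./O.. | (0,2)=+1→XXO/XO./O..*; (1,2)=+1→XX./XOO/O..; (2,1)=+1→XX./XO./OO.; (2,2)=+1→XX./XO./O.O
ply 4: XXO/XO./O.. is terminal -1 (X); from .X./XO./... depth 6

O's best at [.X./XO./...]: (2,0)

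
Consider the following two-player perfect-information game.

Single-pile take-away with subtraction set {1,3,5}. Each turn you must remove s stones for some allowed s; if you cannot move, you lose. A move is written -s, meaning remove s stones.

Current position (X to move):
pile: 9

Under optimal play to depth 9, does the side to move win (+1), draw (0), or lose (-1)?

value(9, X) = +1

[9] X move#1: -1:+1/8*, -3:+1/6, -5:+1/4
[8] O move#2: -1:-1/7*, -3:-1/5, -5:-1/3
[7] X move#3: -1:+1/6*, -3:+1/4, -5:+1/2
[6] O move#4: -1:-1/5*, -3:-1/3, -5:-1/1
[5] X move#5: -1:+1/4*, -3:+1/2, -5:+1/0
[4] O move#6: -1:-1/3*, -3:-1/1
[3] X move#7: -1:+1/2*, -3:+1/0
[2] O move#8: -1:-1/1*
[1] X move#9: -1:+1/0*
[0] end (terminal -1, O#10); searched 9 to 9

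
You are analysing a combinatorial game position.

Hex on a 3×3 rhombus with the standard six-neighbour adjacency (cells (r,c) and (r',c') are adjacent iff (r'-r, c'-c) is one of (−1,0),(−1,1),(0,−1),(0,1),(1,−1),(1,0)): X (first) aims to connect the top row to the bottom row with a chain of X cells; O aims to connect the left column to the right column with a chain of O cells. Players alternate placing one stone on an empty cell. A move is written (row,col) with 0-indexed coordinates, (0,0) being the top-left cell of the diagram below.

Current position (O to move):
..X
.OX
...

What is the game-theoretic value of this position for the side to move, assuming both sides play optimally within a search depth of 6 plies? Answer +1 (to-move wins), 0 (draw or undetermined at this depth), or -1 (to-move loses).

value(..X/.OX/..., O) = -1

ply 1, O at ..X/.OX/... | (0,0)=-1→O.X/.OX/...*; (0,1)=-1→.OX/.OX/...; (1,0)=-1→..X/OOX/...; (2,0)=-1→..X/.OX/O..; (2,1)=-1→..X/.OX/.O.; (2,2)=-1→..X/.OX/..O
ply 2, X at O.X/.OX/... | (0,1)=+1→OXX/.OX/...*; (1,0)=+1→O.X/XOX/...; (2,0)=+1→O.X/.OX/X..; (2,1)=+1→O.X/.OX/.X.; (2,2)=+1→O.X/.OX/..X
ply 3, O at OXX/.OX/... | (1,0)=-1→OXX/OOX/...*; (2,0)=-1→OXX/.OX/O..; (2,1)=-1→OXX/.OX/.O.; (2,2)=-1→OXX/.OX/..O
ply 4, X at OXX/OOX/... | (2,0)=+1→OXX/OOX/X..*; (2,1)=+1→OXX/OOX/.X.; (2,2)=+1→OXX/OOX/..X
ply 5, O at OXX/OOX/X.. | (2,1)=-1→OXX/OOX/XO.*; (2,2)=-1→OXX/OOX/X.O
ply 6, X at OXX/OOX/XO. | (2,2)=+1→OXX/OOX/XOX*
ply 7: OXX/OOX/XOX is terminal -1 (O); from ..X/.OX/... depth 6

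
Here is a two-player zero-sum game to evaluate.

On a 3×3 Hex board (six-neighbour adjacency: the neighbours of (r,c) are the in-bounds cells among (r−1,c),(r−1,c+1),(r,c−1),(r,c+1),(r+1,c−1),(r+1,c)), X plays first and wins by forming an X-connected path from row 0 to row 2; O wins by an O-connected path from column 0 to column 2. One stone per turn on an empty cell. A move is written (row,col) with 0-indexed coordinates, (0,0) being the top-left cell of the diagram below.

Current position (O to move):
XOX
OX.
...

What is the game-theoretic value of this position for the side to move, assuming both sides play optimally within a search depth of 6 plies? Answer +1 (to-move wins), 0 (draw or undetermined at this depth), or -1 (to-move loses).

[XOX/OX./...] O move#1: (1,2):-1/XOX/OXO/...*, (2,0):-1/XOX/OX./O.., (2,1):-1/XOX/OX./.O., (2,2):-1/XOX/OX./..O
[XOX/OXO/...] X move#2: (2,0):+1/XOX/OXO/X..*, (2,1):+1/XOX/OXO/.X., (2,2):+1/XOX/OXO/..X
[XOX/OXO/X..] end (terminal -1, O#3); searched XOX/OX./... to 6

value(XOX/OX./..., O) = -1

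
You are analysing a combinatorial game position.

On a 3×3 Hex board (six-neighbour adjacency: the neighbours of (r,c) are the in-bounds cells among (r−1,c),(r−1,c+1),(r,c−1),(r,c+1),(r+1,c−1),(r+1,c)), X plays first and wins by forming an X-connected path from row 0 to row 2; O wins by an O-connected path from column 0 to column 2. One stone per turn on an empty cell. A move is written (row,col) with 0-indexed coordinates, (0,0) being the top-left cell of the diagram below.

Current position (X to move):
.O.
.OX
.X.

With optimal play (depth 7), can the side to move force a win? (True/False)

p1 X@[.O./.OX/.X.]: (0,0)[XO./.OX/.X.]-1 (0,2)[.OX/.OX/.X.]+1* (1,0)[.O./XOX/.X.]-1 (2,0)[.O./.OX/XX.]-1 (2,2)[.O./.OX/.XX]-1
p2 O@[.OX/.OX/.X.] terminal -1; root [.O./.OX/.X.] d7

X winning at [.O./.OX/.X.]: True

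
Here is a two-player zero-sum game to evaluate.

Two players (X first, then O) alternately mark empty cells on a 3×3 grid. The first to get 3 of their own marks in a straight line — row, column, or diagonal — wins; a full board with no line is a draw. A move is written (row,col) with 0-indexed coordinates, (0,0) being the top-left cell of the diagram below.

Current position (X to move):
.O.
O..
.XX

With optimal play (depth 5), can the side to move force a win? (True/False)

X winning at [.O./O../.XX]: True

ply 1, X at .O./O../.XX | (0,0)=+1→XO./O../.XX*; (0,2)=+1→.OX/O../.XX; (1,1)=+1→.O./OX./.XX; (1,2)=+1→.O./O.X/.XX; (2,0)=+1→.O./O../XXX
ply 2, O at XO./O../.XX | (0,2)=-1→XOO/O../.XX*; (1,1)=-1→XO./OO./.XX; (1,2)=-1→XO./O.O/.XX; (2,0)=-1→XO./O../OXX
ply 3, X at XOO/O../.XX | (1,1)=+1→XOO/OX./.XX*; (1,2)=+1→XOO/O.X/.XX; (2,0)=+1→XOO/O../XXX
ply 4: XOO/OX./.XX is terminal -1 (O); from .O./O../.XX depth 5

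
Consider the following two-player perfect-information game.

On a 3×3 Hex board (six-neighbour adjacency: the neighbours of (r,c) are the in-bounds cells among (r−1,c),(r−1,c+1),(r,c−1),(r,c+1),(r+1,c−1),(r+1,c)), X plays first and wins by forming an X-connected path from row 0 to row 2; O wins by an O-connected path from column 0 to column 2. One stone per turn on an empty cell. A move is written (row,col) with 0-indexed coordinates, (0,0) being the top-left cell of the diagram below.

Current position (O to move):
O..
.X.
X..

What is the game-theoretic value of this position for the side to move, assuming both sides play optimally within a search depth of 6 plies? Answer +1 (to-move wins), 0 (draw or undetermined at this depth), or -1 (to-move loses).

p1 O@[O../.X./X..]: (0,1)[OO./.X./X..]-1* (0,2)[O.O/.X./X..]-1 (1,0)[O../OX./X..]-1 (1,2)[O../.XO/X..]-1 (2,1)[O../.X./XO.]-1 (2,2)[O../.X./X.O]-1
p2 X@[OO./.X./X..]: (0,2)[OOX/.X./X..]+1* (1,0)[OO./XX./X..]-1 (1,2)[OO./.XX/X..]-1 (2,1)[OO./.X./XX.]-1 (2,2)[OO./.X./X.X]-1
p3 O@[OOX/.X./X..] terminal -1; root [O../.X./X..] d6

value(O../.X./X.., O) = -1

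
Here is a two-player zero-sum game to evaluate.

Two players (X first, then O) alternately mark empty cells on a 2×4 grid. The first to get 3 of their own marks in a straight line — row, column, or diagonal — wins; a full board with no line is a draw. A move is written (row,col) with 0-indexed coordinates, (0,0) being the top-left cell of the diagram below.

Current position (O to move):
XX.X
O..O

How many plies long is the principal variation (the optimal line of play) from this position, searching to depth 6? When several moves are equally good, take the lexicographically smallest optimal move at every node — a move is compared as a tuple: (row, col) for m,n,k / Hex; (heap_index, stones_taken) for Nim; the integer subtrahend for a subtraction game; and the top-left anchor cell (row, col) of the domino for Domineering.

p1 O@[XX.X/O..O]: (0,2)[XXOX/O..O]+0* (1,1)[XX.X/OO.O]-1 (1,2)[XX.X/O.OO]-1
p2 X@[XXOX/O..O]: (1,1)[XXOX/OX.O]+0* (1,2)[XXOX/O.XO]+0
p3 O@[XXOX/OX.O]: (1,2)[XXOX/OXOO]+0*
p4 X@[XXOX/OXOO] terminal +0; root [XX.X/O..O] d6

PV length from [XX.X/O..O]: 3 plies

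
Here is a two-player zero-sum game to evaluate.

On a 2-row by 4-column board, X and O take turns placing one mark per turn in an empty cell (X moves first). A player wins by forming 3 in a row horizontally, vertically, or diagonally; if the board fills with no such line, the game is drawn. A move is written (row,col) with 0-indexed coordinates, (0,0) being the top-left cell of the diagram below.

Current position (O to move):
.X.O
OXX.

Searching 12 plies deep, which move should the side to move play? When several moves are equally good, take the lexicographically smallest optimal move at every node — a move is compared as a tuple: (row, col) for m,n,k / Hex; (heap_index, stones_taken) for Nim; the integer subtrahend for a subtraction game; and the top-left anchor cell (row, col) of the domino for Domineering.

ply 1, O at .X.O/OXX. | (0,0)=-1→OX.O/OXX.; (0,2)=-1→.XOO/OXX.; (1,3)=+0→.X.O/OXXO*
ply 2, X at .X.O/OXXO | (0,0)=+0→XX.O/OXXO*; (0,2)=+0→.XXO/OXXO
ply 3, O at XX.O/OXXO | (0,2)=+0→XXOO/OXXO*
ply 4: XXOO/OXXO is terminal +0 (X); from .X.O/OXX. depth 12

O's best at [.X.O/OXX.]: (1,3)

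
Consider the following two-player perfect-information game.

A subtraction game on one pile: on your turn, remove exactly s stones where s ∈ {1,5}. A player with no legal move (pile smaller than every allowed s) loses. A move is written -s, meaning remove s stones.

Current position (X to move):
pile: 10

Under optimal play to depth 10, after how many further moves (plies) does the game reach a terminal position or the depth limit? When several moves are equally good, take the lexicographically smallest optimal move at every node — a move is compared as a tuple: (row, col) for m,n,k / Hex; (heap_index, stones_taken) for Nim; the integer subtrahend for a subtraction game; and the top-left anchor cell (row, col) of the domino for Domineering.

[10] X move#1: -1:-1/9*, -5:-1/5
[9] O move#2: -1:+1/8*, -5:+1/4
[8] X move#3: -1:-1/7*, -5:-1/3
[7] O move#4: -1:+1/6*, -5:+1/2
[6] X move#5: -1:-1/5*, -5:-1/1
[5] O move#6: -1:+1/4*, -5:+1/0
[4] X move#7: -1:-1/3*
[3] O move#8: -1:+1/2*
[2] X move#9: -1:-1/1*
[1] O move#10: -1:+1/0*
[0] end (terminal -1, X#11); searched 10 to 10

PV length from [10]: 10 plies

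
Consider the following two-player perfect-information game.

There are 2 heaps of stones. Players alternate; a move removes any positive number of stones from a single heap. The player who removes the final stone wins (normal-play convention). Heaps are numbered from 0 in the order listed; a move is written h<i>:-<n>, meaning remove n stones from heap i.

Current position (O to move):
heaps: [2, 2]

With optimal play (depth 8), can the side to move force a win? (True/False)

[(2,2)] O move#1: h0:-1:-1/(1,2)*, h0:-2:-1/(0,2), h1:-1:-1/(2,1), h1:-2:-1/(2,0)
[(1,2)] X move#2: h0:-1:-1/(0,2), h1:-1:+1/(1,1)*, h1:-2:-1/(1,0)
[(1,1)] O move#3: h0:-1:-1/(0,1)*, h1:-1:-1/(1,0)
[(0,1)] X move#4: h1:-1:+1/(0,0)*
[(0,0)] end (terminal -1, O#5); searched (2,2) to 8

O winning at [(2,2)]: False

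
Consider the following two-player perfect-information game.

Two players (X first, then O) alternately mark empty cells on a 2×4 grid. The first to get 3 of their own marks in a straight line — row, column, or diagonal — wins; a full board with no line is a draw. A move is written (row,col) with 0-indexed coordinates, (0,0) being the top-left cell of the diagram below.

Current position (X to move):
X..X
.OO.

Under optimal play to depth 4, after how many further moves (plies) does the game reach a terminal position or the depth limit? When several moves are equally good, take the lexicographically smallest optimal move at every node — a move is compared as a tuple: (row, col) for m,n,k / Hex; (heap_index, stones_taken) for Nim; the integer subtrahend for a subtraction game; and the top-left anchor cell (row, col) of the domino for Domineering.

ply 1, X at X..X/.OO. | (0,1)=-1→XX.X/.OO.*; (0,2)=-1→X.XX/.OO.; (1,0)=-1→X..X/XOO.; (1,3)=-1→X..X/.OOX
ply 2, O at XX.X/.OO. | (0,2)=+1→XXOX/.OO.*; (1,0)=+1→XX.X/OOO.; (1,3)=+1→XX.X/.OOO
ply 3, X at XXOX/.OO. | (1,0)=-1→XXOX/XOO.*; (1,3)=-1→XXOX/.OOX
ply 4, O at XXOX/XOO. | (1,3)=+1→XXOX/XOOO*
ply 5: XXOX/XOOO is terminal -1 (X); from X..X/.OO. depth 4

PV length from [X..X/.OO.]: 4 plies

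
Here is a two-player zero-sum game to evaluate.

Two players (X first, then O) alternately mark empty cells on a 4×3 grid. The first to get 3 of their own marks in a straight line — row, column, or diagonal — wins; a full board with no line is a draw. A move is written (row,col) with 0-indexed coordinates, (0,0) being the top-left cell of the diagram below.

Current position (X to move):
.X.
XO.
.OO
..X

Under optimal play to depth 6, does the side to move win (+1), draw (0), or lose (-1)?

p1 X@[.X./XO./.OO/..X]: (0,0)[XX./XO./.OO/..X]-1* (0,2)[.XX/XO./.OO/..X]-1 (1,2)[.X./XOX/.OO/..X]-1 (2,0)[.X./XO./XOO/..X]-1 (3,0)[.X./XO./.OO/X.X]-1 (3,1)[.X./XO./.OO/.XX]-1
p2 O@[XX./XO./.OO/..X]: (0,2)[XXO/XO./.OO/..X]-1 (1,2)[XX./XOO/.OO/..X]-1 (2,0)[XX./XO./OOO/..X]+1* (3,0)[XX./XO./.OO/O.X]-1 (3,1)[XX./XO./.OO/.OX]+1
p3 X@[XX./XO./OOO/..X] terminal -1; root [.X./XO./.OO/..X] d6

value(.X./XO./.OO/..X, X) = -1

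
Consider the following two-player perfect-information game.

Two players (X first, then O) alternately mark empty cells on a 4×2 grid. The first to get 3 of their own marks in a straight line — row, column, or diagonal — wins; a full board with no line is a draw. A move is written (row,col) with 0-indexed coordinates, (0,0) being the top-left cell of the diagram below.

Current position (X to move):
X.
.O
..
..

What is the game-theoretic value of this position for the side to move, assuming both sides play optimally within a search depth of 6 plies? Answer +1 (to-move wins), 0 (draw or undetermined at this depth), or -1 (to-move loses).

value(X./.O/../.., X) = 0

ply 1, X at X./.O/../.. | (0,1)=+0→XX/.O/../..*; (1,0)=+0→X./XO/../..; (2,0)=+0→X./.O/X./..; (2,1)=+0→X./.O/.X/..; (3,0)=-1→X./.O/../X.; (3,1)=+0→X./.O/../.X
ply 2, O at XX/.O/../.. | (1,0)=+0→XX/OO/../..*; (2,0)=+0→XX/.O/O./..; (2,1)=+0→XX/.O/.O/..; (3,0)=+0→XX/.O/../O.; (3,1)=+0→XX/.O/../.O
ply 3, X at XX/OO/../.. | (2,0)=+0→XX/OO/X./..*; (2,1)=+0→XX/OO/.X/..; (3,0)=+0→XX/OO/../X.; (3,1)=+0→XX/OO/../.X
ply 4, O at XX/OO/X./.. | (2,1)=+0→XX/OO/XO/..*; (3,0)=+0→XX/OO/X./O.; (3,1)=+0→XX/OO/X./.O
ply 5, X at XX/OO/XO/.. | (3,0)=-1→XX/OO/XO/X.; (3,1)=+0→XX/OO/XO/.X*
ply 6, O at XX/OO/XO/.X | (3,0)=+0→XX/OO/XO/OX*
ply 7: XX/OO/XO/OX is terminal +0 (X); from X./.O/../.. depth 6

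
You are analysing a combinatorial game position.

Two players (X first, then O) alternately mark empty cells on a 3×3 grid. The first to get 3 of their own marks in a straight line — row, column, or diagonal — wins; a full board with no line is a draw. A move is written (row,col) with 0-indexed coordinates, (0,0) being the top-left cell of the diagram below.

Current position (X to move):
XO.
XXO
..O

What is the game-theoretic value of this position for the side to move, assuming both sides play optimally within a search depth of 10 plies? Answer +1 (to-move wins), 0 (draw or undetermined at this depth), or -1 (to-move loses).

value(XO./XXO/..O, X) = +1

p1 X@[XO./XXO/..O]: (0,2)[XOX/XXO/..O]+0 (2,0)[XO./XXO/X.O]+1* (2,1)[XO./XXO/.XO]-1
p2 O@[XO./XXO/X.O] terminal -1; root [XO./XXO/..O] d10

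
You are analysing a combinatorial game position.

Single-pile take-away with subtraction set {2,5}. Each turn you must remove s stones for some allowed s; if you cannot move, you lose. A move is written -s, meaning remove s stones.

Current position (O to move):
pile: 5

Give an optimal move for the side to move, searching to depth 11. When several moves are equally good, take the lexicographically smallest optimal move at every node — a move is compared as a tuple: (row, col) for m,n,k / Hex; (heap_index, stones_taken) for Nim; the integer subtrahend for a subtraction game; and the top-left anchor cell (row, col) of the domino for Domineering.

[5] O move#1: -2:-1/3, -5:+1/0*
[0] end (terminal -1, X#2); searched 5 to 11

O's best at [5]: -5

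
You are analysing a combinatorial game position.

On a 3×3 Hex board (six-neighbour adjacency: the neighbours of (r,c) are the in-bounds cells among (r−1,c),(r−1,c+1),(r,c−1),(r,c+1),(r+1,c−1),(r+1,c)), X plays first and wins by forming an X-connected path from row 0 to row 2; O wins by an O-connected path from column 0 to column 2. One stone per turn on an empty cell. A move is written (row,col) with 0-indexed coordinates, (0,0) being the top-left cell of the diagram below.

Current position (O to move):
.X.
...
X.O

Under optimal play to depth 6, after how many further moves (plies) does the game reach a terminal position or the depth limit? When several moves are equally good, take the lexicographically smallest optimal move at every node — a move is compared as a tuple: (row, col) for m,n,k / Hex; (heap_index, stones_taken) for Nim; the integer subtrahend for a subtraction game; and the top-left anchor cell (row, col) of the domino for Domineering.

PV length from [.X./.../X.O]: 4 plies

ply 1, O at .X./.../X.O | (0,0)=-1→OX./.../X.O*; (0,2)=-1→.XO/.../X.O; (1,0)=-1→.X./O../X.O; (1,1)=-1→.X./.O./X.O; (1,2)=-1→.X./..O/X.O; (2,1)=-1→.X./.../XOO
ply 2, X at OX./.../X.O | (0,2)=+1→OXX/.../X.O*; (1,0)=+1→OX./X../X.O; (1,1)=+1→OX./.X./X.O; (1,2)=+1→OX./..X/X.O; (2,1)=+1→OX./.../XXO
ply 3, O at OXX/.../X.O | (1,0)=-1→OXX/O../X.O*; (1,1)=-1→OXX/.O./X.O; (1,2)=-1→OXX/..O/X.O; (2,1)=-1→OXX/.../XOO
ply 4, X at OXX/O../X.O | (1,1)=+1→OXX/OX./X.O*; (1,2)=+1→OXX/O.X/X.O; (2,1)=+1→OXX/O../XXO
ply 5: OXX/OX./X.O is terminal -1 (O); from .X./.../X.O depth 6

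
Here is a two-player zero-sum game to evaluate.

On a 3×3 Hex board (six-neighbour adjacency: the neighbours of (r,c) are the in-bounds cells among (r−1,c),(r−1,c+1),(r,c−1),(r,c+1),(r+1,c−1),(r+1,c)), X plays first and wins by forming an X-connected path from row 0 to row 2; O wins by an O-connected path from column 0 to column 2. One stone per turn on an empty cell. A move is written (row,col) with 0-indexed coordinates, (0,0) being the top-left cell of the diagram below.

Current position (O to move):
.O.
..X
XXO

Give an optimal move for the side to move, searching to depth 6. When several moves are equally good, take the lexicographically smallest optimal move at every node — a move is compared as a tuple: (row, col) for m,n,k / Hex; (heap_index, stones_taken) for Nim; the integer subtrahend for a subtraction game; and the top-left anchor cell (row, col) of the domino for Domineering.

O's best at [.O./..X/XXO]: (0,2)

ply 1, O at .O./..X/XXO | (0,0)=-1→OO./..X/XXO; (0,2)=+1→.OO/..X/XXO*; (1,0)=-1→.O./O.X/XXO; (1,1)=-1→.O./.OX/XXO
ply 2, X at .OO/..X/XXO | (0,0)=-1→XOO/..X/XXO*; (1,0)=-1→.OO/X.X/XXO; (1,1)=-1→.OO/.XX/XXO
ply 3, O at XOO/..X/XXO | (1,0)=+1→XOO/O.X/XXO*; (1,1)=-1→XOO/.OX/XXO
ply 4: XOO/O.X/XXO is terminal -1 (X); from .O./..X/XXO depth 6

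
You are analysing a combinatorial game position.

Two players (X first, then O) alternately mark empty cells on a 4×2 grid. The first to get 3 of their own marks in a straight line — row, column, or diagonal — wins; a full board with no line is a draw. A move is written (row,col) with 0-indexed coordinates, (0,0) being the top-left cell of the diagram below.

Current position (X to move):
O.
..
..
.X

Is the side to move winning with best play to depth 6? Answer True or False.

X winning at [O./../../.X]: False

ply 1, X at O./../../.X | (0,1)=+0→OX/../../.X*; (1,0)=+0→O./X./../.X; (1,1)=+0→O./.X/../.X; (2,0)=+0→O./../X./.X; (2,1)=+0→O./../.X/.X; (3,0)=+0→O./../../XX
ply 2, O at OX/../../.X | (1,0)=+0→OX/O./../.X*; (1,1)=+0→OX/.O/../.X; (2,0)=+0→OX/../O./.X; (2,1)=+0→OX/../.O/.X; (3,0)=+0→OX/../../OX
ply 3, X at OX/O./../.X | (1,1)=-1→OX/OX/../.X; (2,0)=+0→OX/O./X./.X*; (2,1)=-1→OX/O./.X/.X; (3,0)=-1→OX/O./../XX
ply 4, O at OX/O./X./.X | (1,1)=+0→OX/OO/X./.X*; (2,1)=+0→OX/O./XO/.X; (3,0)=+0→OX/O./X./OX
ply 5, X at OX/OO/X./.X | (2,1)=+0→OX/OO/XX/.X*; (3,0)=+0→OX/OO/X./XX
ply 6, O at OX/OO/XX/.X | (3,0)=+0→OX/OO/XX/OX*
ply 7: OX/OO/XX/OX is terminal +0 (X); from O./../../.X depth 6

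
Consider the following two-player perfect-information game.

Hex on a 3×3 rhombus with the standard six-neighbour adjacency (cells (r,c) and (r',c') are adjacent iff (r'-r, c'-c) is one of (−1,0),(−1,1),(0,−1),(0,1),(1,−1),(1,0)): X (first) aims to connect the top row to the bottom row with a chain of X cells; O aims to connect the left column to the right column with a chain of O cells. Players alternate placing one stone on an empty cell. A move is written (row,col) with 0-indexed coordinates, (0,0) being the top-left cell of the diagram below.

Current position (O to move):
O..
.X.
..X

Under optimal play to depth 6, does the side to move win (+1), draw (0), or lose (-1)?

ply 1, O at O../.X./..X | (0,1)=-1→OO./.X./..X*; (0,2)=-1→O.O/.X./..X; (1,0)=-1→O../OX./..X; (1,2)=-1→O../.XO/..X; (2,0)=-1→O../.X./O.X; (2,1)=-1→O../.X./.OX
ply 2, X at OO./.X./..X | (0,2)=+1→OOX/.X./..X*; (1,0)=-1→OO./XX./..X; (1,2)=-1→OO./.XX/..X; (2,0)=-1→OO./.X./X.X; (2,1)=-1→OO./.X./.XX
ply 3, O at OOX/.X./..X | (1,0)=-1→OOX/OX./..X*; (1,2)=-1→OOX/.XO/..X; (2,0)=-1→OOX/.X./O.X; (2,1)=-1→OOX/.X./.OX
ply 4, X at OOX/OX./..X | (1,2)=+1→OOX/OXX/..X*; (2,0)=+1→OOX/OX./X.X; (2,1)=+1→OOX/OX./.XX
ply 5: OOX/OXX/..X is terminal -1 (O); from O../.X./..X depth 6

value(O../.X./..X, O) = -1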